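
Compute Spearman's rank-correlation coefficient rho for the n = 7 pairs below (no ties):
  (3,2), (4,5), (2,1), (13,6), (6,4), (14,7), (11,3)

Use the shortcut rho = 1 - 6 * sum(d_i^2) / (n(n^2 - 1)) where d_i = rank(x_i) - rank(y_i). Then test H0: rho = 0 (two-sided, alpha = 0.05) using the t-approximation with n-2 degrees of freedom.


Step 1: Rank x and y separately (midranks; no ties here).
rank(x): 3->2, 4->3, 2->1, 13->6, 6->4, 14->7, 11->5
rank(y): 2->2, 5->5, 1->1, 6->6, 4->4, 7->7, 3->3
Step 2: d_i = R_x(i) - R_y(i); compute d_i^2.
  (2-2)^2=0, (3-5)^2=4, (1-1)^2=0, (6-6)^2=0, (4-4)^2=0, (7-7)^2=0, (5-3)^2=4
sum(d^2) = 8.
Step 3: rho = 1 - 6*8 / (7*(7^2 - 1)) = 1 - 48/336 = 0.857143.
Step 4: Under H0, t = rho * sqrt((n-2)/(1-rho^2)) = 3.7210 ~ t(5).
Step 5: Two-sided p-value from the t-distribution with 5 df = 0.013697.
Step 6: alpha = 0.05. reject H0.

rho = 0.8571, p = 0.013697, reject H0 at alpha = 0.05.


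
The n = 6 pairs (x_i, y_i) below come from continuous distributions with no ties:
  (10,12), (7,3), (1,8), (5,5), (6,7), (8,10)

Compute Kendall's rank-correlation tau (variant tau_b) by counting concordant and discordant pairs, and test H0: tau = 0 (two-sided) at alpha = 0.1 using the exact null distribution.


Step 1: Enumerate the 15 unordered pairs (i,j) with i<j and classify each by sign(x_j-x_i) * sign(y_j-y_i).
  (1,2):dx=-3,dy=-9->C; (1,3):dx=-9,dy=-4->C; (1,4):dx=-5,dy=-7->C; (1,5):dx=-4,dy=-5->C
  (1,6):dx=-2,dy=-2->C; (2,3):dx=-6,dy=+5->D; (2,4):dx=-2,dy=+2->D; (2,5):dx=-1,dy=+4->D
  (2,6):dx=+1,dy=+7->C; (3,4):dx=+4,dy=-3->D; (3,5):dx=+5,dy=-1->D; (3,6):dx=+7,dy=+2->C
  (4,5):dx=+1,dy=+2->C; (4,6):dx=+3,dy=+5->C; (5,6):dx=+2,dy=+3->C
Step 2: C = 10, D = 5, total pairs = 15.
Step 3: tau = (C - D)/(n(n-1)/2) = (10 - 5)/15 = 0.333333.
Step 4: Exact two-sided p-value (enumerate n! = 720 permutations of y under H0): p = 0.469444.
Step 5: alpha = 0.1. fail to reject H0.

tau_b = 0.3333 (C=10, D=5), p = 0.469444, fail to reject H0.


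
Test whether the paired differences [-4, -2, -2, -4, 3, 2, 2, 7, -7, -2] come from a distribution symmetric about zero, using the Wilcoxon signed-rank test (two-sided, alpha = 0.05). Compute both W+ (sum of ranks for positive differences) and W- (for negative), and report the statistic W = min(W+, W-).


Step 1: Drop any zero differences (none here) and take |d_i|.
|d| = [4, 2, 2, 4, 3, 2, 2, 7, 7, 2]
Step 2: Midrank |d_i| (ties get averaged ranks).
ranks: |4|->7.5, |2|->3, |2|->3, |4|->7.5, |3|->6, |2|->3, |2|->3, |7|->9.5, |7|->9.5, |2|->3
Step 3: Attach original signs; sum ranks with positive sign and with negative sign.
W+ = 6 + 3 + 3 + 9.5 = 21.5
W- = 7.5 + 3 + 3 + 7.5 + 9.5 + 3 = 33.5
(Check: W+ + W- = 55 should equal n(n+1)/2 = 55.)
Step 4: Test statistic W = min(W+, W-) = 21.5.
Step 5: Ties in |d|, so use the tie-corrected normal approximation.
        E[W] = n(n+1)/4 = 10*11/4 = 27.5.
        Tie groups: |d|=2 (t=5), |d|=4 (t=2), |d|=7 (t=2); sum(t^3 - t) = 132.
        Var[W] = n(n+1)(2n+1)/24 - sum(t^3-t)/48 = 2310/24 - 132/48 = 93.5.
        z = (W - E[W]) / sqrt(Var[W]) = (21.5 - 27.5) / 9.6695 = -0.6205.
        Two-sided p = 2*Phi(z) = 0.534925.
Step 6: alpha = 0.05. fail to reject H0.

W+ = 21.5, W- = 33.5, W = min = 21.5, p = 0.534925, fail to reject H0.


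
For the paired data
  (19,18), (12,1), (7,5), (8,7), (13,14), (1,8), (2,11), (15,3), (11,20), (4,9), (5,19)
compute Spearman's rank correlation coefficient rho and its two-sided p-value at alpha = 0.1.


Step 1: Rank x and y separately (midranks; no ties here).
rank(x): 19->11, 12->8, 7->5, 8->6, 13->9, 1->1, 2->2, 15->10, 11->7, 4->3, 5->4
rank(y): 18->9, 1->1, 5->3, 7->4, 14->8, 8->5, 11->7, 3->2, 20->11, 9->6, 19->10
Step 2: d_i = R_x(i) - R_y(i); compute d_i^2.
  (11-9)^2=4, (8-1)^2=49, (5-3)^2=4, (6-4)^2=4, (9-8)^2=1, (1-5)^2=16, (2-7)^2=25, (10-2)^2=64, (7-11)^2=16, (3-6)^2=9, (4-10)^2=36
sum(d^2) = 228.
Step 3: rho = 1 - 6*228 / (11*(11^2 - 1)) = 1 - 1368/1320 = -0.036364.
Step 4: Under H0, t = rho * sqrt((n-2)/(1-rho^2)) = -0.1092 ~ t(9).
Step 5: Two-sided p-value from the t-distribution with 9 df = 0.915468.
Step 6: alpha = 0.1. fail to reject H0.

rho = -0.0364, p = 0.915468, fail to reject H0 at alpha = 0.1.


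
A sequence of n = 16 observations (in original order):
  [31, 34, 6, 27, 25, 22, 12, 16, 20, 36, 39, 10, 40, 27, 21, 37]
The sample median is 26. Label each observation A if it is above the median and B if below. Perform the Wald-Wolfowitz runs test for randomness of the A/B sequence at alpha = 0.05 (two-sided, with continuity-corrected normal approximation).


Step 1: Compute median = 26; label A = above, B = below.
Labels in order: AABABBBBBAABAABA  (n_A = 8, n_B = 8)
Step 2: Count runs R = 9.
Step 3: Under H0 (random ordering), E[R] = 2*n_A*n_B/(n_A+n_B) + 1 = 2*8*8/16 + 1 = 9.0000.
        Var[R] = 2*n_A*n_B*(2*n_A*n_B - n_A - n_B) / ((n_A+n_B)^2 * (n_A+n_B-1)) = 14336/3840 = 3.7333.
        SD[R] = 1.9322.
Step 4: R = E[R], so z = 0 with no continuity correction.
Step 5: Two-sided p-value via normal approximation = 2*(1 - Phi(|z|)) = 1.000000.
Step 6: alpha = 0.05. fail to reject H0.

R = 9, z = 0.0000, p = 1.000000, fail to reject H0.


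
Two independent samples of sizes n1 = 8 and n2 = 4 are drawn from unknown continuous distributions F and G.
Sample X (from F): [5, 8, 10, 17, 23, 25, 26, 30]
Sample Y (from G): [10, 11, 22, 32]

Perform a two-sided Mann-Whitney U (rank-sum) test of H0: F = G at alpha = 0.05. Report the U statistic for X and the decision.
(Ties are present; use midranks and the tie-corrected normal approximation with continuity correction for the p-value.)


Step 1: Combine and sort all 12 observations; assign midranks.
sorted (value, group): (5,X), (8,X), (10,X), (10,Y), (11,Y), (17,X), (22,Y), (23,X), (25,X), (26,X), (30,X), (32,Y)
ranks: 5->1, 8->2, 10->3.5, 10->3.5, 11->5, 17->6, 22->7, 23->8, 25->9, 26->10, 30->11, 32->12
Step 2: Rank sum for X: R1 = 1 + 2 + 3.5 + 6 + 8 + 9 + 10 + 11 = 50.5.
Step 3: U_X = R1 - n1(n1+1)/2 = 50.5 - 8*9/2 = 50.5 - 36 = 14.5.
       U_Y = n1*n2 - U_X = 32 - 14.5 = 17.5.
Step 4: Ties are present, so use the tie-corrected normal approximation (with continuity correction) for the p-value.
Step 5: p-value = 0.864901; compare to alpha = 0.05. fail to reject H0.

U_X = 14.5, p = 0.864901, fail to reject H0 at alpha = 0.05.


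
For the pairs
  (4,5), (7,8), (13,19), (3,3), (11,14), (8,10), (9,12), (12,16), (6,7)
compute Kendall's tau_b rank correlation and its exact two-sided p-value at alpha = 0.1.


Step 1: Enumerate the 36 unordered pairs (i,j) with i<j and classify each by sign(x_j-x_i) * sign(y_j-y_i).
  (1,2):dx=+3,dy=+3->C; (1,3):dx=+9,dy=+14->C; (1,4):dx=-1,dy=-2->C; (1,5):dx=+7,dy=+9->C
  (1,6):dx=+4,dy=+5->C; (1,7):dx=+5,dy=+7->C; (1,8):dx=+8,dy=+11->C; (1,9):dx=+2,dy=+2->C
  (2,3):dx=+6,dy=+11->C; (2,4):dx=-4,dy=-5->C; (2,5):dx=+4,dy=+6->C; (2,6):dx=+1,dy=+2->C
  (2,7):dx=+2,dy=+4->C; (2,8):dx=+5,dy=+8->C; (2,9):dx=-1,dy=-1->C; (3,4):dx=-10,dy=-16->C
  (3,5):dx=-2,dy=-5->C; (3,6):dx=-5,dy=-9->C; (3,7):dx=-4,dy=-7->C; (3,8):dx=-1,dy=-3->C
  (3,9):dx=-7,dy=-12->C; (4,5):dx=+8,dy=+11->C; (4,6):dx=+5,dy=+7->C; (4,7):dx=+6,dy=+9->C
  (4,8):dx=+9,dy=+13->C; (4,9):dx=+3,dy=+4->C; (5,6):dx=-3,dy=-4->C; (5,7):dx=-2,dy=-2->C
  (5,8):dx=+1,dy=+2->C; (5,9):dx=-5,dy=-7->C; (6,7):dx=+1,dy=+2->C; (6,8):dx=+4,dy=+6->C
  (6,9):dx=-2,dy=-3->C; (7,8):dx=+3,dy=+4->C; (7,9):dx=-3,dy=-5->C; (8,9):dx=-6,dy=-9->C
Step 2: C = 36, D = 0, total pairs = 36.
Step 3: tau = (C - D)/(n(n-1)/2) = (36 - 0)/36 = 1.000000.
Step 4: Exact two-sided p-value (enumerate n! = 362880 permutations of y under H0): p = 0.000006.
Step 5: alpha = 0.1. reject H0.

tau_b = 1.0000 (C=36, D=0), p = 0.000006, reject H0.


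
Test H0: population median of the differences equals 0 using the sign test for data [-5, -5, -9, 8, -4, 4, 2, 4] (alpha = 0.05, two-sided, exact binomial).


Step 1: Discard zero differences. Original n = 8; n_eff = number of nonzero differences = 8.
Nonzero differences (with sign): -5, -5, -9, +8, -4, +4, +2, +4
Step 2: Count signs: positive = 4, negative = 4.
Step 3: Under H0: P(positive) = 0.5, so the number of positives S ~ Bin(8, 0.5).
Step 4: Two-sided exact p-value = sum of Bin(8,0.5) probabilities at or below the observed probability = 1.000000.
Step 5: alpha = 0.05. fail to reject H0.

n_eff = 8, pos = 4, neg = 4, p = 1.000000, fail to reject H0.


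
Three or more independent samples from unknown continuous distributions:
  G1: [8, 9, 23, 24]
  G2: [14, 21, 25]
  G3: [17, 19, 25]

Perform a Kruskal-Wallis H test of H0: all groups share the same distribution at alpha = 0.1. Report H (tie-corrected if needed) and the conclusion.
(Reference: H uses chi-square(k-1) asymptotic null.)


Step 1: Combine all N = 10 observations and assign midranks.
sorted (value, group, rank): (8,G1,1), (9,G1,2), (14,G2,3), (17,G3,4), (19,G3,5), (21,G2,6), (23,G1,7), (24,G1,8), (25,G2,9.5), (25,G3,9.5)
Step 2: Sum ranks within each group.
R_1 = 18 (n_1 = 4)
R_2 = 18.5 (n_2 = 3)
R_3 = 18.5 (n_3 = 3)
Step 3: H = 12/(N(N+1)) * sum(R_i^2/n_i) - 3(N+1)
     = 12/(10*11) * (18^2/4 + 18.5^2/3 + 18.5^2/3) - 3*11
     = 0.109091 * 309.167 - 33
     = 0.727273.
Step 4: Ties present; correction factor C = 1 - 6/(10^3 - 10) = 0.993939. Corrected H = 0.727273 / 0.993939 = 0.731707.
Step 5: Under H0, H ~ chi^2(2); p-value = 0.693604.
Step 6: alpha = 0.1. fail to reject H0.

H = 0.7317, df = 2, p = 0.693604, fail to reject H0.


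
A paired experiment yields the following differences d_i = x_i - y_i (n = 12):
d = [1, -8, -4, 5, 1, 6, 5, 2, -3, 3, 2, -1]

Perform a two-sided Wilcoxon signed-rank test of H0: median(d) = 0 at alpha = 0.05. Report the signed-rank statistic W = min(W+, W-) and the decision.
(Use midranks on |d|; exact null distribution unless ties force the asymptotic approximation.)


Step 1: Drop any zero differences (none here) and take |d_i|.
|d| = [1, 8, 4, 5, 1, 6, 5, 2, 3, 3, 2, 1]
Step 2: Midrank |d_i| (ties get averaged ranks).
ranks: |1|->2, |8|->12, |4|->8, |5|->9.5, |1|->2, |6|->11, |5|->9.5, |2|->4.5, |3|->6.5, |3|->6.5, |2|->4.5, |1|->2
Step 3: Attach original signs; sum ranks with positive sign and with negative sign.
W+ = 2 + 9.5 + 2 + 11 + 9.5 + 4.5 + 6.5 + 4.5 = 49.5
W- = 12 + 8 + 6.5 + 2 = 28.5
(Check: W+ + W- = 78 should equal n(n+1)/2 = 78.)
Step 4: Test statistic W = min(W+, W-) = 28.5.
Step 5: Ties in |d|, so use the tie-corrected normal approximation.
        E[W] = n(n+1)/4 = 12*13/4 = 39.
        Tie groups: |d|=1 (t=3), |d|=2 (t=2), |d|=3 (t=2), |d|=5 (t=2); sum(t^3 - t) = 42.
        Var[W] = n(n+1)(2n+1)/24 - sum(t^3-t)/48 = 3900/24 - 42/48 = 161.625.
        z = (W - E[W]) / sqrt(Var[W]) = (28.5 - 39) / 12.7132 = -0.8259.
        Two-sided p = 2*Phi(z) = 0.408853.
Step 6: alpha = 0.05. fail to reject H0.

W+ = 49.5, W- = 28.5, W = min = 28.5, p = 0.408853, fail to reject H0.


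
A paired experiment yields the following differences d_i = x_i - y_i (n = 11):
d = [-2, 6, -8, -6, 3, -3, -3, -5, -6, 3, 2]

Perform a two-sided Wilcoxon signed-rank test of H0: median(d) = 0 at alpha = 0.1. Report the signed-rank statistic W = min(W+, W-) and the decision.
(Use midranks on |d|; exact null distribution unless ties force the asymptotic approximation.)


Step 1: Drop any zero differences (none here) and take |d_i|.
|d| = [2, 6, 8, 6, 3, 3, 3, 5, 6, 3, 2]
Step 2: Midrank |d_i| (ties get averaged ranks).
ranks: |2|->1.5, |6|->9, |8|->11, |6|->9, |3|->4.5, |3|->4.5, |3|->4.5, |5|->7, |6|->9, |3|->4.5, |2|->1.5
Step 3: Attach original signs; sum ranks with positive sign and with negative sign.
W+ = 9 + 4.5 + 4.5 + 1.5 = 19.5
W- = 1.5 + 11 + 9 + 4.5 + 4.5 + 7 + 9 = 46.5
(Check: W+ + W- = 66 should equal n(n+1)/2 = 66.)
Step 4: Test statistic W = min(W+, W-) = 19.5.
Step 5: Ties in |d|, so use the tie-corrected normal approximation.
        E[W] = n(n+1)/4 = 11*12/4 = 33.
        Tie groups: |d|=2 (t=2), |d|=3 (t=4), |d|=6 (t=3); sum(t^3 - t) = 90.
        Var[W] = n(n+1)(2n+1)/24 - sum(t^3-t)/48 = 3036/24 - 90/48 = 124.625.
        z = (W - E[W]) / sqrt(Var[W]) = (19.5 - 33) / 11.1636 = -1.2093.
        Two-sided p = 2*Phi(z) = 0.226551.
Step 6: alpha = 0.1. fail to reject H0.

W+ = 19.5, W- = 46.5, W = min = 19.5, p = 0.226551, fail to reject H0.


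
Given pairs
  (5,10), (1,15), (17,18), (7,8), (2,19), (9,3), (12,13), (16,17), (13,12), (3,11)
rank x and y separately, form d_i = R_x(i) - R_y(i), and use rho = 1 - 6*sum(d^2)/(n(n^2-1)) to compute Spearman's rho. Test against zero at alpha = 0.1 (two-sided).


Step 1: Rank x and y separately (midranks; no ties here).
rank(x): 5->4, 1->1, 17->10, 7->5, 2->2, 9->6, 12->7, 16->9, 13->8, 3->3
rank(y): 10->3, 15->7, 18->9, 8->2, 19->10, 3->1, 13->6, 17->8, 12->5, 11->4
Step 2: d_i = R_x(i) - R_y(i); compute d_i^2.
  (4-3)^2=1, (1-7)^2=36, (10-9)^2=1, (5-2)^2=9, (2-10)^2=64, (6-1)^2=25, (7-6)^2=1, (9-8)^2=1, (8-5)^2=9, (3-4)^2=1
sum(d^2) = 148.
Step 3: rho = 1 - 6*148 / (10*(10^2 - 1)) = 1 - 888/990 = 0.103030.
Step 4: Under H0, t = rho * sqrt((n-2)/(1-rho^2)) = 0.2930 ~ t(8).
Step 5: Two-sided p-value from the t-distribution with 8 df = 0.776998.
Step 6: alpha = 0.1. fail to reject H0.

rho = 0.1030, p = 0.776998, fail to reject H0 at alpha = 0.1.


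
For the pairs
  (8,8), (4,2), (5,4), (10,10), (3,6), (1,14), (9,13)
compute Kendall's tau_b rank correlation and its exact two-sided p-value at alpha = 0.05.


Step 1: Enumerate the 21 unordered pairs (i,j) with i<j and classify each by sign(x_j-x_i) * sign(y_j-y_i).
  (1,2):dx=-4,dy=-6->C; (1,3):dx=-3,dy=-4->C; (1,4):dx=+2,dy=+2->C; (1,5):dx=-5,dy=-2->C
  (1,6):dx=-7,dy=+6->D; (1,7):dx=+1,dy=+5->C; (2,3):dx=+1,dy=+2->C; (2,4):dx=+6,dy=+8->C
  (2,5):dx=-1,dy=+4->D; (2,6):dx=-3,dy=+12->D; (2,7):dx=+5,dy=+11->C; (3,4):dx=+5,dy=+6->C
  (3,5):dx=-2,dy=+2->D; (3,6):dx=-4,dy=+10->D; (3,7):dx=+4,dy=+9->C; (4,5):dx=-7,dy=-4->C
  (4,6):dx=-9,dy=+4->D; (4,7):dx=-1,dy=+3->D; (5,6):dx=-2,dy=+8->D; (5,7):dx=+6,dy=+7->C
  (6,7):dx=+8,dy=-1->D
Step 2: C = 12, D = 9, total pairs = 21.
Step 3: tau = (C - D)/(n(n-1)/2) = (12 - 9)/21 = 0.142857.
Step 4: Exact two-sided p-value (enumerate n! = 5040 permutations of y under H0): p = 0.772619.
Step 5: alpha = 0.05. fail to reject H0.

tau_b = 0.1429 (C=12, D=9), p = 0.772619, fail to reject H0.


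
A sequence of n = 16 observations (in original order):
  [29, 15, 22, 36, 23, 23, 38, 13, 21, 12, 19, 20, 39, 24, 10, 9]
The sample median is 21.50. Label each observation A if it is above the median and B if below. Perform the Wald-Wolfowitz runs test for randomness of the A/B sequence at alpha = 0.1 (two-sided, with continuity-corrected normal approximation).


Step 1: Compute median = 21.50; label A = above, B = below.
Labels in order: ABAAAAABBBBBAABB  (n_A = 8, n_B = 8)
Step 2: Count runs R = 6.
Step 3: Under H0 (random ordering), E[R] = 2*n_A*n_B/(n_A+n_B) + 1 = 2*8*8/16 + 1 = 9.0000.
        Var[R] = 2*n_A*n_B*(2*n_A*n_B - n_A - n_B) / ((n_A+n_B)^2 * (n_A+n_B-1)) = 14336/3840 = 3.7333.
        SD[R] = 1.9322.
Step 4: Continuity-corrected z = (R + 0.5 - E[R]) / SD[R] = (6 + 0.5 - 9.0000) / 1.9322 = -1.2939.
Step 5: Two-sided p-value via normal approximation = 2*(1 - Phi(|z|)) = 0.195709.
Step 6: alpha = 0.1. fail to reject H0.

R = 6, z = -1.2939, p = 0.195709, fail to reject H0.


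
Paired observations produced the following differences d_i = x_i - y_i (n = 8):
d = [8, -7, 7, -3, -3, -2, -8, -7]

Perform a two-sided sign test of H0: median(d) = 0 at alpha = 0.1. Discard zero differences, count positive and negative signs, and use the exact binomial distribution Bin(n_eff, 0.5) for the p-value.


Step 1: Discard zero differences. Original n = 8; n_eff = number of nonzero differences = 8.
Nonzero differences (with sign): +8, -7, +7, -3, -3, -2, -8, -7
Step 2: Count signs: positive = 2, negative = 6.
Step 3: Under H0: P(positive) = 0.5, so the number of positives S ~ Bin(8, 0.5).
Step 4: Two-sided exact p-value = sum of Bin(8,0.5) probabilities at or below the observed probability = 0.289062.
Step 5: alpha = 0.1. fail to reject H0.

n_eff = 8, pos = 2, neg = 6, p = 0.289062, fail to reject H0.


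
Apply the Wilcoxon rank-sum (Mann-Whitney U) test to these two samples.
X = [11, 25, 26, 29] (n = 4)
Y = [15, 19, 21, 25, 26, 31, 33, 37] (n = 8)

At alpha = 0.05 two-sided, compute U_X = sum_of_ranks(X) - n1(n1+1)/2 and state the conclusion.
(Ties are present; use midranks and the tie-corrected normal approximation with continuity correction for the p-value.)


Step 1: Combine and sort all 12 observations; assign midranks.
sorted (value, group): (11,X), (15,Y), (19,Y), (21,Y), (25,X), (25,Y), (26,X), (26,Y), (29,X), (31,Y), (33,Y), (37,Y)
ranks: 11->1, 15->2, 19->3, 21->4, 25->5.5, 25->5.5, 26->7.5, 26->7.5, 29->9, 31->10, 33->11, 37->12
Step 2: Rank sum for X: R1 = 1 + 5.5 + 7.5 + 9 = 23.
Step 3: U_X = R1 - n1(n1+1)/2 = 23 - 4*5/2 = 23 - 10 = 13.
       U_Y = n1*n2 - U_X = 32 - 13 = 19.
Step 4: Ties are present, so use the tie-corrected normal approximation (with continuity correction) for the p-value.
Step 5: p-value = 0.670038; compare to alpha = 0.05. fail to reject H0.

U_X = 13, p = 0.670038, fail to reject H0 at alpha = 0.05.


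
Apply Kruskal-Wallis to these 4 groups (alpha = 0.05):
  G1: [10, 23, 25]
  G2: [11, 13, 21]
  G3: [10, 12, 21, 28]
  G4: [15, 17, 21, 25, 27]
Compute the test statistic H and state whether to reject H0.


Step 1: Combine all N = 15 observations and assign midranks.
sorted (value, group, rank): (10,G1,1.5), (10,G3,1.5), (11,G2,3), (12,G3,4), (13,G2,5), (15,G4,6), (17,G4,7), (21,G2,9), (21,G3,9), (21,G4,9), (23,G1,11), (25,G1,12.5), (25,G4,12.5), (27,G4,14), (28,G3,15)
Step 2: Sum ranks within each group.
R_1 = 25 (n_1 = 3)
R_2 = 17 (n_2 = 3)
R_3 = 29.5 (n_3 = 4)
R_4 = 48.5 (n_4 = 5)
Step 3: H = 12/(N(N+1)) * sum(R_i^2/n_i) - 3(N+1)
     = 12/(15*16) * (25^2/3 + 17^2/3 + 29.5^2/4 + 48.5^2/5) - 3*16
     = 0.050000 * 992.679 - 48
     = 1.633958.
Step 4: Ties present; correction factor C = 1 - 36/(15^3 - 15) = 0.989286. Corrected H = 1.633958 / 0.989286 = 1.651655.
Step 5: Under H0, H ~ chi^2(3); p-value = 0.647735.
Step 6: alpha = 0.05. fail to reject H0.

H = 1.6517, df = 3, p = 0.647735, fail to reject H0.


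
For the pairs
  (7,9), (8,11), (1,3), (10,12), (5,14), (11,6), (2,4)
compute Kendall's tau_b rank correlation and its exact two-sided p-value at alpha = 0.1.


Step 1: Enumerate the 21 unordered pairs (i,j) with i<j and classify each by sign(x_j-x_i) * sign(y_j-y_i).
  (1,2):dx=+1,dy=+2->C; (1,3):dx=-6,dy=-6->C; (1,4):dx=+3,dy=+3->C; (1,5):dx=-2,dy=+5->D
  (1,6):dx=+4,dy=-3->D; (1,7):dx=-5,dy=-5->C; (2,3):dx=-7,dy=-8->C; (2,4):dx=+2,dy=+1->C
  (2,5):dx=-3,dy=+3->D; (2,6):dx=+3,dy=-5->D; (2,7):dx=-6,dy=-7->C; (3,4):dx=+9,dy=+9->C
  (3,5):dx=+4,dy=+11->C; (3,6):dx=+10,dy=+3->C; (3,7):dx=+1,dy=+1->C; (4,5):dx=-5,dy=+2->D
  (4,6):dx=+1,dy=-6->D; (4,7):dx=-8,dy=-8->C; (5,6):dx=+6,dy=-8->D; (5,7):dx=-3,dy=-10->C
  (6,7):dx=-9,dy=-2->C
Step 2: C = 14, D = 7, total pairs = 21.
Step 3: tau = (C - D)/(n(n-1)/2) = (14 - 7)/21 = 0.333333.
Step 4: Exact two-sided p-value (enumerate n! = 5040 permutations of y under H0): p = 0.381349.
Step 5: alpha = 0.1. fail to reject H0.

tau_b = 0.3333 (C=14, D=7), p = 0.381349, fail to reject H0.


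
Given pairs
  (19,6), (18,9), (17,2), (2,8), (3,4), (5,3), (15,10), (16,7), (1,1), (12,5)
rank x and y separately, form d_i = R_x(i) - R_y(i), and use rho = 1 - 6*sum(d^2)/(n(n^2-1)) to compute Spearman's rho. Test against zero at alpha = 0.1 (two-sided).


Step 1: Rank x and y separately (midranks; no ties here).
rank(x): 19->10, 18->9, 17->8, 2->2, 3->3, 5->4, 15->6, 16->7, 1->1, 12->5
rank(y): 6->6, 9->9, 2->2, 8->8, 4->4, 3->3, 10->10, 7->7, 1->1, 5->5
Step 2: d_i = R_x(i) - R_y(i); compute d_i^2.
  (10-6)^2=16, (9-9)^2=0, (8-2)^2=36, (2-8)^2=36, (3-4)^2=1, (4-3)^2=1, (6-10)^2=16, (7-7)^2=0, (1-1)^2=0, (5-5)^2=0
sum(d^2) = 106.
Step 3: rho = 1 - 6*106 / (10*(10^2 - 1)) = 1 - 636/990 = 0.357576.
Step 4: Under H0, t = rho * sqrt((n-2)/(1-rho^2)) = 1.0830 ~ t(8).
Step 5: Two-sided p-value from the t-distribution with 8 df = 0.310376.
Step 6: alpha = 0.1. fail to reject H0.

rho = 0.3576, p = 0.310376, fail to reject H0 at alpha = 0.1.


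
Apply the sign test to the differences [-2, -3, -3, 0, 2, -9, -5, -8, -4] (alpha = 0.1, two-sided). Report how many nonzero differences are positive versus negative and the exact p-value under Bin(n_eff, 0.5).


Step 1: Discard zero differences. Original n = 9; n_eff = number of nonzero differences = 8.
Nonzero differences (with sign): -2, -3, -3, +2, -9, -5, -8, -4
Step 2: Count signs: positive = 1, negative = 7.
Step 3: Under H0: P(positive) = 0.5, so the number of positives S ~ Bin(8, 0.5).
Step 4: Two-sided exact p-value = sum of Bin(8,0.5) probabilities at or below the observed probability = 0.070312.
Step 5: alpha = 0.1. reject H0.

n_eff = 8, pos = 1, neg = 7, p = 0.070312, reject H0.


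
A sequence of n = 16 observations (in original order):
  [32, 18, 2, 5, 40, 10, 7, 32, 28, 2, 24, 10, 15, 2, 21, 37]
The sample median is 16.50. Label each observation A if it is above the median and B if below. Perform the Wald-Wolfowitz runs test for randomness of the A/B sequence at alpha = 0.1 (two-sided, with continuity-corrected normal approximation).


Step 1: Compute median = 16.50; label A = above, B = below.
Labels in order: AABBABBAABABBBAA  (n_A = 8, n_B = 8)
Step 2: Count runs R = 9.
Step 3: Under H0 (random ordering), E[R] = 2*n_A*n_B/(n_A+n_B) + 1 = 2*8*8/16 + 1 = 9.0000.
        Var[R] = 2*n_A*n_B*(2*n_A*n_B - n_A - n_B) / ((n_A+n_B)^2 * (n_A+n_B-1)) = 14336/3840 = 3.7333.
        SD[R] = 1.9322.
Step 4: R = E[R], so z = 0 with no continuity correction.
Step 5: Two-sided p-value via normal approximation = 2*(1 - Phi(|z|)) = 1.000000.
Step 6: alpha = 0.1. fail to reject H0.

R = 9, z = 0.0000, p = 1.000000, fail to reject H0.


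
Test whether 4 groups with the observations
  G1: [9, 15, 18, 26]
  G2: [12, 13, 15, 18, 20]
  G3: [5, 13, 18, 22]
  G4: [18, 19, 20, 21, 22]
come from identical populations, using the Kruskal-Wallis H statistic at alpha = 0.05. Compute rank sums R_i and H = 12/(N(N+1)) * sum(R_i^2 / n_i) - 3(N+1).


Step 1: Combine all N = 18 observations and assign midranks.
sorted (value, group, rank): (5,G3,1), (9,G1,2), (12,G2,3), (13,G2,4.5), (13,G3,4.5), (15,G1,6.5), (15,G2,6.5), (18,G1,9.5), (18,G2,9.5), (18,G3,9.5), (18,G4,9.5), (19,G4,12), (20,G2,13.5), (20,G4,13.5), (21,G4,15), (22,G3,16.5), (22,G4,16.5), (26,G1,18)
Step 2: Sum ranks within each group.
R_1 = 36 (n_1 = 4)
R_2 = 37 (n_2 = 5)
R_3 = 31.5 (n_3 = 4)
R_4 = 66.5 (n_4 = 5)
Step 3: H = 12/(N(N+1)) * sum(R_i^2/n_i) - 3(N+1)
     = 12/(18*19) * (36^2/4 + 37^2/5 + 31.5^2/4 + 66.5^2/5) - 3*19
     = 0.035088 * 1730.31 - 57
     = 3.712719.
Step 4: Ties present; correction factor C = 1 - 84/(18^3 - 18) = 0.985552. Corrected H = 3.712719 / 0.985552 = 3.767147.
Step 5: Under H0, H ~ chi^2(3); p-value = 0.287731.
Step 6: alpha = 0.05. fail to reject H0.

H = 3.7671, df = 3, p = 0.287731, fail to reject H0.


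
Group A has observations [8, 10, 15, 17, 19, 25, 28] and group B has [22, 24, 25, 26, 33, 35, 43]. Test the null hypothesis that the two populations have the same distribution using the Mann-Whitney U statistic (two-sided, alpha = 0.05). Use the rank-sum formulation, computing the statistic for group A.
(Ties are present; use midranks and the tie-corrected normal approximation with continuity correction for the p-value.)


Step 1: Combine and sort all 14 observations; assign midranks.
sorted (value, group): (8,X), (10,X), (15,X), (17,X), (19,X), (22,Y), (24,Y), (25,X), (25,Y), (26,Y), (28,X), (33,Y), (35,Y), (43,Y)
ranks: 8->1, 10->2, 15->3, 17->4, 19->5, 22->6, 24->7, 25->8.5, 25->8.5, 26->10, 28->11, 33->12, 35->13, 43->14
Step 2: Rank sum for X: R1 = 1 + 2 + 3 + 4 + 5 + 8.5 + 11 = 34.5.
Step 3: U_X = R1 - n1(n1+1)/2 = 34.5 - 7*8/2 = 34.5 - 28 = 6.5.
       U_Y = n1*n2 - U_X = 49 - 6.5 = 42.5.
Step 4: Ties are present, so use the tie-corrected normal approximation (with continuity correction) for the p-value.
Step 5: p-value = 0.025187; compare to alpha = 0.05. reject H0.

U_X = 6.5, p = 0.025187, reject H0 at alpha = 0.05.


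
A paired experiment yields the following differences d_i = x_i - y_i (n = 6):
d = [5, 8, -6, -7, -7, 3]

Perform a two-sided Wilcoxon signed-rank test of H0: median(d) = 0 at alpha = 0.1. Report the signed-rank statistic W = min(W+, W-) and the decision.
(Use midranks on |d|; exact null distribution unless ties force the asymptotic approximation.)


Step 1: Drop any zero differences (none here) and take |d_i|.
|d| = [5, 8, 6, 7, 7, 3]
Step 2: Midrank |d_i| (ties get averaged ranks).
ranks: |5|->2, |8|->6, |6|->3, |7|->4.5, |7|->4.5, |3|->1
Step 3: Attach original signs; sum ranks with positive sign and with negative sign.
W+ = 2 + 6 + 1 = 9
W- = 3 + 4.5 + 4.5 = 12
(Check: W+ + W- = 21 should equal n(n+1)/2 = 21.)
Step 4: Test statistic W = min(W+, W-) = 9.
Step 5: Ties in |d|, so use the tie-corrected normal approximation.
        E[W] = n(n+1)/4 = 6*7/4 = 10.5.
        Tie groups: |d|=7 (t=2); sum(t^3 - t) = 6.
        Var[W] = n(n+1)(2n+1)/24 - sum(t^3-t)/48 = 546/24 - 6/48 = 22.625.
        z = (W - E[W]) / sqrt(Var[W]) = (9 - 10.5) / 4.7566 = -0.3154.
        Two-sided p = 2*Phi(z) = 0.752494.
Step 6: alpha = 0.1. fail to reject H0.

W+ = 9, W- = 12, W = min = 9, p = 0.752494, fail to reject H0.


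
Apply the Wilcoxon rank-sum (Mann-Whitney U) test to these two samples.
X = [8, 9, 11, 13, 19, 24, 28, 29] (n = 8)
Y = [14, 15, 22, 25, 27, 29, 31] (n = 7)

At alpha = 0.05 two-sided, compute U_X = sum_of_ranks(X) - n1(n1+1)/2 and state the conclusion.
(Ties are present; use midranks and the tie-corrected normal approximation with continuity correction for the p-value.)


Step 1: Combine and sort all 15 observations; assign midranks.
sorted (value, group): (8,X), (9,X), (11,X), (13,X), (14,Y), (15,Y), (19,X), (22,Y), (24,X), (25,Y), (27,Y), (28,X), (29,X), (29,Y), (31,Y)
ranks: 8->1, 9->2, 11->3, 13->4, 14->5, 15->6, 19->7, 22->8, 24->9, 25->10, 27->11, 28->12, 29->13.5, 29->13.5, 31->15
Step 2: Rank sum for X: R1 = 1 + 2 + 3 + 4 + 7 + 9 + 12 + 13.5 = 51.5.
Step 3: U_X = R1 - n1(n1+1)/2 = 51.5 - 8*9/2 = 51.5 - 36 = 15.5.
       U_Y = n1*n2 - U_X = 56 - 15.5 = 40.5.
Step 4: Ties are present, so use the tie-corrected normal approximation (with continuity correction) for the p-value.
Step 5: p-value = 0.164537; compare to alpha = 0.05. fail to reject H0.

U_X = 15.5, p = 0.164537, fail to reject H0 at alpha = 0.05.


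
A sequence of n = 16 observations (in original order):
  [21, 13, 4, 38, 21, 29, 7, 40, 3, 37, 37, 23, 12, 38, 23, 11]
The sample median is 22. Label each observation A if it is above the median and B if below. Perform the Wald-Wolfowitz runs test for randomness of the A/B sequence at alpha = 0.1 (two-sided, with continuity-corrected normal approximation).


Step 1: Compute median = 22; label A = above, B = below.
Labels in order: BBBABABABAAABAAB  (n_A = 8, n_B = 8)
Step 2: Count runs R = 11.
Step 3: Under H0 (random ordering), E[R] = 2*n_A*n_B/(n_A+n_B) + 1 = 2*8*8/16 + 1 = 9.0000.
        Var[R] = 2*n_A*n_B*(2*n_A*n_B - n_A - n_B) / ((n_A+n_B)^2 * (n_A+n_B-1)) = 14336/3840 = 3.7333.
        SD[R] = 1.9322.
Step 4: Continuity-corrected z = (R - 0.5 - E[R]) / SD[R] = (11 - 0.5 - 9.0000) / 1.9322 = 0.7763.
Step 5: Two-sided p-value via normal approximation = 2*(1 - Phi(|z|)) = 0.437558.
Step 6: alpha = 0.1. fail to reject H0.

R = 11, z = 0.7763, p = 0.437558, fail to reject H0.


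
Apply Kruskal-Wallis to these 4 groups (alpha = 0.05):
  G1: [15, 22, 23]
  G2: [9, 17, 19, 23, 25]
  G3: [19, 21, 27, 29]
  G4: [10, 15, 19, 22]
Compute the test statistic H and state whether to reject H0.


Step 1: Combine all N = 16 observations and assign midranks.
sorted (value, group, rank): (9,G2,1), (10,G4,2), (15,G1,3.5), (15,G4,3.5), (17,G2,5), (19,G2,7), (19,G3,7), (19,G4,7), (21,G3,9), (22,G1,10.5), (22,G4,10.5), (23,G1,12.5), (23,G2,12.5), (25,G2,14), (27,G3,15), (29,G3,16)
Step 2: Sum ranks within each group.
R_1 = 26.5 (n_1 = 3)
R_2 = 39.5 (n_2 = 5)
R_3 = 47 (n_3 = 4)
R_4 = 23 (n_4 = 4)
Step 3: H = 12/(N(N+1)) * sum(R_i^2/n_i) - 3(N+1)
     = 12/(16*17) * (26.5^2/3 + 39.5^2/5 + 47^2/4 + 23^2/4) - 3*17
     = 0.044118 * 1230.63 - 51
     = 3.292647.
Step 4: Ties present; correction factor C = 1 - 42/(16^3 - 16) = 0.989706. Corrected H = 3.292647 / 0.989706 = 3.326895.
Step 5: Under H0, H ~ chi^2(3); p-value = 0.343917.
Step 6: alpha = 0.05. fail to reject H0.

H = 3.3269, df = 3, p = 0.343917, fail to reject H0.


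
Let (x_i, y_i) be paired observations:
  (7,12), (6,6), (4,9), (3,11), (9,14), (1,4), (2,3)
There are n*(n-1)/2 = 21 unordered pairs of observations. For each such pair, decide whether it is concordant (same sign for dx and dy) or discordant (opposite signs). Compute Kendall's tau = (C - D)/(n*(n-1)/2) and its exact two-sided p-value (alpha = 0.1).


Step 1: Enumerate the 21 unordered pairs (i,j) with i<j and classify each by sign(x_j-x_i) * sign(y_j-y_i).
  (1,2):dx=-1,dy=-6->C; (1,3):dx=-3,dy=-3->C; (1,4):dx=-4,dy=-1->C; (1,5):dx=+2,dy=+2->C
  (1,6):dx=-6,dy=-8->C; (1,7):dx=-5,dy=-9->C; (2,3):dx=-2,dy=+3->D; (2,4):dx=-3,dy=+5->D
  (2,5):dx=+3,dy=+8->C; (2,6):dx=-5,dy=-2->C; (2,7):dx=-4,dy=-3->C; (3,4):dx=-1,dy=+2->D
  (3,5):dx=+5,dy=+5->C; (3,6):dx=-3,dy=-5->C; (3,7):dx=-2,dy=-6->C; (4,5):dx=+6,dy=+3->C
  (4,6):dx=-2,dy=-7->C; (4,7):dx=-1,dy=-8->C; (5,6):dx=-8,dy=-10->C; (5,7):dx=-7,dy=-11->C
  (6,7):dx=+1,dy=-1->D
Step 2: C = 17, D = 4, total pairs = 21.
Step 3: tau = (C - D)/(n(n-1)/2) = (17 - 4)/21 = 0.619048.
Step 4: Exact two-sided p-value (enumerate n! = 5040 permutations of y under H0): p = 0.069048.
Step 5: alpha = 0.1. reject H0.

tau_b = 0.6190 (C=17, D=4), p = 0.069048, reject H0.


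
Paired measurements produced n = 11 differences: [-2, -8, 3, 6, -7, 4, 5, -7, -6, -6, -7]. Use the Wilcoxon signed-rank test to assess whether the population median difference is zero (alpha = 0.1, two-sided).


Step 1: Drop any zero differences (none here) and take |d_i|.
|d| = [2, 8, 3, 6, 7, 4, 5, 7, 6, 6, 7]
Step 2: Midrank |d_i| (ties get averaged ranks).
ranks: |2|->1, |8|->11, |3|->2, |6|->6, |7|->9, |4|->3, |5|->4, |7|->9, |6|->6, |6|->6, |7|->9
Step 3: Attach original signs; sum ranks with positive sign and with negative sign.
W+ = 2 + 6 + 3 + 4 = 15
W- = 1 + 11 + 9 + 9 + 6 + 6 + 9 = 51
(Check: W+ + W- = 66 should equal n(n+1)/2 = 66.)
Step 4: Test statistic W = min(W+, W-) = 15.
Step 5: Ties in |d|, so use the tie-corrected normal approximation.
        E[W] = n(n+1)/4 = 11*12/4 = 33.
        Tie groups: |d|=6 (t=3), |d|=7 (t=3); sum(t^3 - t) = 48.
        Var[W] = n(n+1)(2n+1)/24 - sum(t^3-t)/48 = 3036/24 - 48/48 = 125.5.
        z = (W - E[W]) / sqrt(Var[W]) = (15 - 33) / 11.2027 = -1.6068.
        Two-sided p = 2*Phi(z) = 0.108107.
Step 6: alpha = 0.1. fail to reject H0.

W+ = 15, W- = 51, W = min = 15, p = 0.108107, fail to reject H0.


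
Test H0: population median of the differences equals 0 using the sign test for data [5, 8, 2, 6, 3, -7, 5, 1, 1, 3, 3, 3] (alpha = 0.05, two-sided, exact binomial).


Step 1: Discard zero differences. Original n = 12; n_eff = number of nonzero differences = 12.
Nonzero differences (with sign): +5, +8, +2, +6, +3, -7, +5, +1, +1, +3, +3, +3
Step 2: Count signs: positive = 11, negative = 1.
Step 3: Under H0: P(positive) = 0.5, so the number of positives S ~ Bin(12, 0.5).
Step 4: Two-sided exact p-value = sum of Bin(12,0.5) probabilities at or below the observed probability = 0.006348.
Step 5: alpha = 0.05. reject H0.

n_eff = 12, pos = 11, neg = 1, p = 0.006348, reject H0.


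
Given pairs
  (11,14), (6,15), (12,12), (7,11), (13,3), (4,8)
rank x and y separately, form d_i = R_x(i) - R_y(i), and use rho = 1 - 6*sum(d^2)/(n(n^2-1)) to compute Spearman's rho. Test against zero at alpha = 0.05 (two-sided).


Step 1: Rank x and y separately (midranks; no ties here).
rank(x): 11->4, 6->2, 12->5, 7->3, 13->6, 4->1
rank(y): 14->5, 15->6, 12->4, 11->3, 3->1, 8->2
Step 2: d_i = R_x(i) - R_y(i); compute d_i^2.
  (4-5)^2=1, (2-6)^2=16, (5-4)^2=1, (3-3)^2=0, (6-1)^2=25, (1-2)^2=1
sum(d^2) = 44.
Step 3: rho = 1 - 6*44 / (6*(6^2 - 1)) = 1 - 264/210 = -0.257143.
Step 4: Under H0, t = rho * sqrt((n-2)/(1-rho^2)) = -0.5322 ~ t(4).
Step 5: Two-sided p-value from the t-distribution with 4 df = 0.622787.
Step 6: alpha = 0.05. fail to reject H0.

rho = -0.2571, p = 0.622787, fail to reject H0 at alpha = 0.05.


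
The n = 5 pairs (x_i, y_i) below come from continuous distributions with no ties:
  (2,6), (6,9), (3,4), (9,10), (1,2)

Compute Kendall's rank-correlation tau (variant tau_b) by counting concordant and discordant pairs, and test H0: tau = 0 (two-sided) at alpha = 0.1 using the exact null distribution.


Step 1: Enumerate the 10 unordered pairs (i,j) with i<j and classify each by sign(x_j-x_i) * sign(y_j-y_i).
  (1,2):dx=+4,dy=+3->C; (1,3):dx=+1,dy=-2->D; (1,4):dx=+7,dy=+4->C; (1,5):dx=-1,dy=-4->C
  (2,3):dx=-3,dy=-5->C; (2,4):dx=+3,dy=+1->C; (2,5):dx=-5,dy=-7->C; (3,4):dx=+6,dy=+6->C
  (3,5):dx=-2,dy=-2->C; (4,5):dx=-8,dy=-8->C
Step 2: C = 9, D = 1, total pairs = 10.
Step 3: tau = (C - D)/(n(n-1)/2) = (9 - 1)/10 = 0.800000.
Step 4: Exact two-sided p-value (enumerate n! = 120 permutations of y under H0): p = 0.083333.
Step 5: alpha = 0.1. reject H0.

tau_b = 0.8000 (C=9, D=1), p = 0.083333, reject H0.


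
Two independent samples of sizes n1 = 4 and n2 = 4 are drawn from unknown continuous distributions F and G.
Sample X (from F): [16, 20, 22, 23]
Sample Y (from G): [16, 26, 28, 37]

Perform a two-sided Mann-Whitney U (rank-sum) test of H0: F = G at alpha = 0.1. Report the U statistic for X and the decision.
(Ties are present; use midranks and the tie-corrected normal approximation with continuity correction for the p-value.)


Step 1: Combine and sort all 8 observations; assign midranks.
sorted (value, group): (16,X), (16,Y), (20,X), (22,X), (23,X), (26,Y), (28,Y), (37,Y)
ranks: 16->1.5, 16->1.5, 20->3, 22->4, 23->5, 26->6, 28->7, 37->8
Step 2: Rank sum for X: R1 = 1.5 + 3 + 4 + 5 = 13.5.
Step 3: U_X = R1 - n1(n1+1)/2 = 13.5 - 4*5/2 = 13.5 - 10 = 3.5.
       U_Y = n1*n2 - U_X = 16 - 3.5 = 12.5.
Step 4: Ties are present, so use the tie-corrected normal approximation (with continuity correction) for the p-value.
Step 5: p-value = 0.245383; compare to alpha = 0.1. fail to reject H0.

U_X = 3.5, p = 0.245383, fail to reject H0 at alpha = 0.1.


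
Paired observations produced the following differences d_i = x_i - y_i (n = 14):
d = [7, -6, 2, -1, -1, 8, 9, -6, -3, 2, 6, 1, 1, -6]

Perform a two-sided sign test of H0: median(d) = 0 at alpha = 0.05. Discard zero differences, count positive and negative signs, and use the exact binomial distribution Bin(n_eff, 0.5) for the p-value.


Step 1: Discard zero differences. Original n = 14; n_eff = number of nonzero differences = 14.
Nonzero differences (with sign): +7, -6, +2, -1, -1, +8, +9, -6, -3, +2, +6, +1, +1, -6
Step 2: Count signs: positive = 8, negative = 6.
Step 3: Under H0: P(positive) = 0.5, so the number of positives S ~ Bin(14, 0.5).
Step 4: Two-sided exact p-value = sum of Bin(14,0.5) probabilities at or below the observed probability = 0.790527.
Step 5: alpha = 0.05. fail to reject H0.

n_eff = 14, pos = 8, neg = 6, p = 0.790527, fail to reject H0.


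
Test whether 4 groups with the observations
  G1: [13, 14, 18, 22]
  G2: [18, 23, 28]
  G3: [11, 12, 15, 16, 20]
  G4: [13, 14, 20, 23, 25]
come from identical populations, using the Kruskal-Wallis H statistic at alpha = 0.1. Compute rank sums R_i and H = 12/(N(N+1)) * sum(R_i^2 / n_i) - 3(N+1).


Step 1: Combine all N = 17 observations and assign midranks.
sorted (value, group, rank): (11,G3,1), (12,G3,2), (13,G1,3.5), (13,G4,3.5), (14,G1,5.5), (14,G4,5.5), (15,G3,7), (16,G3,8), (18,G1,9.5), (18,G2,9.5), (20,G3,11.5), (20,G4,11.5), (22,G1,13), (23,G2,14.5), (23,G4,14.5), (25,G4,16), (28,G2,17)
Step 2: Sum ranks within each group.
R_1 = 31.5 (n_1 = 4)
R_2 = 41 (n_2 = 3)
R_3 = 29.5 (n_3 = 5)
R_4 = 51 (n_4 = 5)
Step 3: H = 12/(N(N+1)) * sum(R_i^2/n_i) - 3(N+1)
     = 12/(17*18) * (31.5^2/4 + 41^2/3 + 29.5^2/5 + 51^2/5) - 3*18
     = 0.039216 * 1502.65 - 54
     = 4.927288.
Step 4: Ties present; correction factor C = 1 - 30/(17^3 - 17) = 0.993873. Corrected H = 4.927288 / 0.993873 = 4.957665.
Step 5: Under H0, H ~ chi^2(3); p-value = 0.174923.
Step 6: alpha = 0.1. fail to reject H0.

H = 4.9577, df = 3, p = 0.174923, fail to reject H0.


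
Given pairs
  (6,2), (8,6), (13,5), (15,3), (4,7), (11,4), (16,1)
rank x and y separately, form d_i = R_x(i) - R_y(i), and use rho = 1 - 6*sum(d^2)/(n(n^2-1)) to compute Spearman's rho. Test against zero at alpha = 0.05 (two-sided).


Step 1: Rank x and y separately (midranks; no ties here).
rank(x): 6->2, 8->3, 13->5, 15->6, 4->1, 11->4, 16->7
rank(y): 2->2, 6->6, 5->5, 3->3, 7->7, 4->4, 1->1
Step 2: d_i = R_x(i) - R_y(i); compute d_i^2.
  (2-2)^2=0, (3-6)^2=9, (5-5)^2=0, (6-3)^2=9, (1-7)^2=36, (4-4)^2=0, (7-1)^2=36
sum(d^2) = 90.
Step 3: rho = 1 - 6*90 / (7*(7^2 - 1)) = 1 - 540/336 = -0.607143.
Step 4: Under H0, t = rho * sqrt((n-2)/(1-rho^2)) = -1.7086 ~ t(5).
Step 5: Two-sided p-value from the t-distribution with 5 df = 0.148231.
Step 6: alpha = 0.05. fail to reject H0.

rho = -0.6071, p = 0.148231, fail to reject H0 at alpha = 0.05.


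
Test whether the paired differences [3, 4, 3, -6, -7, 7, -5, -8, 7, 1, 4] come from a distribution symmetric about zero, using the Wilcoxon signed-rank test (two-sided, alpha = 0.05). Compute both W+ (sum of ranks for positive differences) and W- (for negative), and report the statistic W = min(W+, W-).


Step 1: Drop any zero differences (none here) and take |d_i|.
|d| = [3, 4, 3, 6, 7, 7, 5, 8, 7, 1, 4]
Step 2: Midrank |d_i| (ties get averaged ranks).
ranks: |3|->2.5, |4|->4.5, |3|->2.5, |6|->7, |7|->9, |7|->9, |5|->6, |8|->11, |7|->9, |1|->1, |4|->4.5
Step 3: Attach original signs; sum ranks with positive sign and with negative sign.
W+ = 2.5 + 4.5 + 2.5 + 9 + 9 + 1 + 4.5 = 33
W- = 7 + 9 + 6 + 11 = 33
(Check: W+ + W- = 66 should equal n(n+1)/2 = 66.)
Step 4: Test statistic W = min(W+, W-) = 33.
Step 5: Ties in |d|, so use the tie-corrected normal approximation.
        E[W] = n(n+1)/4 = 11*12/4 = 33.
        Tie groups: |d|=3 (t=2), |d|=4 (t=2), |d|=7 (t=3); sum(t^3 - t) = 36.
        Var[W] = n(n+1)(2n+1)/24 - sum(t^3-t)/48 = 3036/24 - 36/48 = 125.75.
        z = (W - E[W]) / sqrt(Var[W]) = (33 - 33) / 11.2138 = 0.0000.
        Two-sided p = 2*Phi(z) = 1.000000.
Step 6: alpha = 0.05. fail to reject H0.

W+ = 33, W- = 33, W = min = 33, p = 1.000000, fail to reject H0.


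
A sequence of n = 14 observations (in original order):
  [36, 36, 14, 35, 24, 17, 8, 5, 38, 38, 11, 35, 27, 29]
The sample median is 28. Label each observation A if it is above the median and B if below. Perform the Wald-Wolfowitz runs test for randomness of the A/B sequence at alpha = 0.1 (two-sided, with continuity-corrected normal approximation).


Step 1: Compute median = 28; label A = above, B = below.
Labels in order: AABABBBBAABABA  (n_A = 7, n_B = 7)
Step 2: Count runs R = 9.
Step 3: Under H0 (random ordering), E[R] = 2*n_A*n_B/(n_A+n_B) + 1 = 2*7*7/14 + 1 = 8.0000.
        Var[R] = 2*n_A*n_B*(2*n_A*n_B - n_A - n_B) / ((n_A+n_B)^2 * (n_A+n_B-1)) = 8232/2548 = 3.2308.
        SD[R] = 1.7974.
Step 4: Continuity-corrected z = (R - 0.5 - E[R]) / SD[R] = (9 - 0.5 - 8.0000) / 1.7974 = 0.2782.
Step 5: Two-sided p-value via normal approximation = 2*(1 - Phi(|z|)) = 0.780879.
Step 6: alpha = 0.1. fail to reject H0.

R = 9, z = 0.2782, p = 0.780879, fail to reject H0.


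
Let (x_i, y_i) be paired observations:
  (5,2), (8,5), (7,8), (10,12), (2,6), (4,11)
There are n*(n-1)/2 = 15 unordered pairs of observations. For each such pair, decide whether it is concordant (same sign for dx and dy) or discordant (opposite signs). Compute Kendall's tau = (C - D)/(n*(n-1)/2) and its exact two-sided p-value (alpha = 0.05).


Step 1: Enumerate the 15 unordered pairs (i,j) with i<j and classify each by sign(x_j-x_i) * sign(y_j-y_i).
  (1,2):dx=+3,dy=+3->C; (1,3):dx=+2,dy=+6->C; (1,4):dx=+5,dy=+10->C; (1,5):dx=-3,dy=+4->D
  (1,6):dx=-1,dy=+9->D; (2,3):dx=-1,dy=+3->D; (2,4):dx=+2,dy=+7->C; (2,5):dx=-6,dy=+1->D
  (2,6):dx=-4,dy=+6->D; (3,4):dx=+3,dy=+4->C; (3,5):dx=-5,dy=-2->C; (3,6):dx=-3,dy=+3->D
  (4,5):dx=-8,dy=-6->C; (4,6):dx=-6,dy=-1->C; (5,6):dx=+2,dy=+5->C
Step 2: C = 9, D = 6, total pairs = 15.
Step 3: tau = (C - D)/(n(n-1)/2) = (9 - 6)/15 = 0.200000.
Step 4: Exact two-sided p-value (enumerate n! = 720 permutations of y under H0): p = 0.719444.
Step 5: alpha = 0.05. fail to reject H0.

tau_b = 0.2000 (C=9, D=6), p = 0.719444, fail to reject H0.
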